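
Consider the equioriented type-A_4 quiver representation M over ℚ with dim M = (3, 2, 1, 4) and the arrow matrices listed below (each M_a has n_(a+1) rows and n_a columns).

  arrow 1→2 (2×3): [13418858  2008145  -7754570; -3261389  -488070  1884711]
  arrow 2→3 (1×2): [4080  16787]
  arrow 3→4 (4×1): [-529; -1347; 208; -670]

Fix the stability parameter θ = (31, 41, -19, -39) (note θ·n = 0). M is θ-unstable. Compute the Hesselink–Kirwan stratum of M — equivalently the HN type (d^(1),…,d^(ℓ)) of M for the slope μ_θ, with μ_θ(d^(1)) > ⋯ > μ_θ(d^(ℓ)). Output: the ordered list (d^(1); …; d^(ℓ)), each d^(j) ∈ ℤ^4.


Barcode: M ≅ I[1,1], I[1,2], I[1,4], I[4,4]^3. HN layers by μ_θ (4 steps, strictly decreasing):
  μ^(1)=41; μ^(2)=31; μ^(3)=7/2; μ^(4)=-39

((0, 1, 0, 0); (2, 0, 0, 0); (1, 1, 1, 1); (0, 0, 0, 3))


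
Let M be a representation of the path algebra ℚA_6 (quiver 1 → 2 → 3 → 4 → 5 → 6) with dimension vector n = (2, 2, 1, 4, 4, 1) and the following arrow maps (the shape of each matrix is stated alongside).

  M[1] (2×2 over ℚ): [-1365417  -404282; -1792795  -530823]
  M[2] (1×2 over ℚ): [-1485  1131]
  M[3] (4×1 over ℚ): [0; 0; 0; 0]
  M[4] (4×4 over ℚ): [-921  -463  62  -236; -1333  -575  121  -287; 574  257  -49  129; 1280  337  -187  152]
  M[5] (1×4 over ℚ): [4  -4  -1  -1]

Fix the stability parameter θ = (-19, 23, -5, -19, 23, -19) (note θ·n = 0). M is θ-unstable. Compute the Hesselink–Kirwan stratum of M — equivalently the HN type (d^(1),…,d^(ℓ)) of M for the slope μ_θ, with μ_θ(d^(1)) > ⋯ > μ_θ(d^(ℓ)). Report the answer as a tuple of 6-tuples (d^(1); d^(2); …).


Barcode: M ≅ I[1,2], I[1,3], I[4,5]^3, I[4,6]. HN layers by μ_θ (4 steps, strictly decreasing):
  μ^(1)=23; μ^(2)=9; μ^(3)=2; μ^(4)=-19

((0, 1, 0, 0, 3, 0); (0, 1, 1, 0, 0, 0); (0, 0, 0, 0, 1, 1); (2, 0, 0, 4, 0, 0))


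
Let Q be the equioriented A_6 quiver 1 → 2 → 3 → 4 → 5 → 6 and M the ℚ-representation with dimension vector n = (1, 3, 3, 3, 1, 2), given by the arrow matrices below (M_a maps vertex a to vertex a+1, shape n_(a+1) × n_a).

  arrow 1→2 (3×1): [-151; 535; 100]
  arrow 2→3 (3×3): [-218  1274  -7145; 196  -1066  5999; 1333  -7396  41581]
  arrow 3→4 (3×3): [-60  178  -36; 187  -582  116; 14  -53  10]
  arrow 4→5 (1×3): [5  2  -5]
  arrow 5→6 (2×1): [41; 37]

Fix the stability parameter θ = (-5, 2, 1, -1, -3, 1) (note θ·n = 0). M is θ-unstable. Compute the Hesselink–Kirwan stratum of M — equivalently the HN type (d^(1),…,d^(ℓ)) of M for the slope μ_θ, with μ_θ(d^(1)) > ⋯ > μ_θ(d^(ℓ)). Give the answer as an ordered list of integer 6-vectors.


Via rank(M_{q-1}∘⋯∘M_p): M ≅ I[1,3], I[2,2], I[2,6], I[3,4], I[4,4], I[6,6].
μ_θ-semistable layers: μ^(1)=2; μ^(2)=3/2; μ^(3)=1; μ^(4)=0; μ^(5)=-1/4; μ^(6)=-1; μ^(7)=-5

((0, 1, 0, 0, 0, 0); (0, 1, 1, 0, 0, 0); (0, 0, 0, 0, 0, 2); (0, 0, 1, 1, 0, 0); (0, 1, 1, 1, 1, 0); (0, 0, 0, 1, 0, 0); (1, 0, 0, 0, 0, 0))


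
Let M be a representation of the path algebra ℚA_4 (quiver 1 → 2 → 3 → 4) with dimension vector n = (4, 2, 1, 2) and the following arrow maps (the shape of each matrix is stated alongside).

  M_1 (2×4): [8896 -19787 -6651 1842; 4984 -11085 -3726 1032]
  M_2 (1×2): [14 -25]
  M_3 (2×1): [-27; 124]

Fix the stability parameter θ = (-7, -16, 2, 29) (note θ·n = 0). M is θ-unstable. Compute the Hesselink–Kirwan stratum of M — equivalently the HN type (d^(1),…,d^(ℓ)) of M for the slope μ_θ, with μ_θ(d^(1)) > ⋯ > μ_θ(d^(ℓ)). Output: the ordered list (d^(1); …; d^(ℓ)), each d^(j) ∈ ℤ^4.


Interval decomposition of M: I[1,1]^2, I[1,2], I[1,4], I[4,4].
HN type (ℓ=4): μ^(1)=29; μ^(2)=2; μ^(3)=-7; μ^(4)=-23/2

((0, 0, 0, 2); (0, 0, 1, 0); (2, 0, 0, 0); (2, 2, 0, 0))


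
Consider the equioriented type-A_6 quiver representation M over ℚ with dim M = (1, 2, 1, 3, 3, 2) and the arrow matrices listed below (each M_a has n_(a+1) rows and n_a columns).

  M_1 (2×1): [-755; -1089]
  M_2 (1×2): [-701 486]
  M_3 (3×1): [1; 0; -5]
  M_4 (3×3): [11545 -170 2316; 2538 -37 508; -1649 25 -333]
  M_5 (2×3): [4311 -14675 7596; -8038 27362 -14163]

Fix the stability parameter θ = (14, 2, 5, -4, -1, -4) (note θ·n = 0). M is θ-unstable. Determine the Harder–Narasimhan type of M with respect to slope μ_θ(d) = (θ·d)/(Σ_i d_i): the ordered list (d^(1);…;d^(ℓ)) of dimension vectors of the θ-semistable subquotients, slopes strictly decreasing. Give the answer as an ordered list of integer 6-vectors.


Interval decomposition of M: I[1,6], I[2,2], I[4,5], I[4,6].
HN type (ℓ=4): μ^(1)=2; μ^(2)=-1; μ^(3)=-5/2; μ^(4)=-4

((1, 2, 1, 1, 1, 1); (0, 0, 0, 0, 1, 0); (0, 0, 0, 0, 1, 1); (0, 0, 0, 2, 0, 0))


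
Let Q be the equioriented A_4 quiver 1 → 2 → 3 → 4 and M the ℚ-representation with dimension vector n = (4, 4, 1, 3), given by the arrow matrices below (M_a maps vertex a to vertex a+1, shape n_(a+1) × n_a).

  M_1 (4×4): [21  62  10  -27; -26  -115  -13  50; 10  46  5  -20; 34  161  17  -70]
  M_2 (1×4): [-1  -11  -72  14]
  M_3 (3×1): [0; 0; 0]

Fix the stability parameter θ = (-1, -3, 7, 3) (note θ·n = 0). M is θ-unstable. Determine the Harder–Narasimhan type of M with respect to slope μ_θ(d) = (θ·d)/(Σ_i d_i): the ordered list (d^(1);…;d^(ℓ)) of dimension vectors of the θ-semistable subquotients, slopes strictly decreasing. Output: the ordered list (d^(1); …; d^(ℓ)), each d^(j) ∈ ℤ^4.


Barcode: M ≅ I[1,1], I[1,2]^2, I[1,3], I[2,2], I[4,4]^3. HN layers by μ_θ (5 steps, strictly decreasing):
  μ^(1)=7; μ^(2)=3; μ^(3)=-1; μ^(4)=-2; μ^(5)=-3

((0, 0, 1, 0); (0, 0, 0, 3); (1, 0, 0, 0); (3, 3, 0, 0); (0, 1, 0, 0))


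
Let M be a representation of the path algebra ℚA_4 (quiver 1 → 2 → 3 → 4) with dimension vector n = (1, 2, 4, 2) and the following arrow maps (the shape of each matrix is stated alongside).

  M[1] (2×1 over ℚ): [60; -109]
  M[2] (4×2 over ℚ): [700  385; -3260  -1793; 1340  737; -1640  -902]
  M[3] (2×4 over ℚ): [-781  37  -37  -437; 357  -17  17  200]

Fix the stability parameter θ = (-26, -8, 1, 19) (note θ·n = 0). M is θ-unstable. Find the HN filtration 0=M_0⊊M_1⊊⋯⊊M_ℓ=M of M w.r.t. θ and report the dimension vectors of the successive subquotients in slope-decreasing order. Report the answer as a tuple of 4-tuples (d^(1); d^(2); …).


Via rank(M_{q-1}∘⋯∘M_p): M ≅ I[1,4], I[2,2], I[3,3]^2, I[3,4].
μ_θ-semistable layers: μ^(1)=19; μ^(2)=1; μ^(3)=-8; μ^(4)=-26

((0, 0, 0, 2); (0, 0, 4, 0); (0, 2, 0, 0); (1, 0, 0, 0))


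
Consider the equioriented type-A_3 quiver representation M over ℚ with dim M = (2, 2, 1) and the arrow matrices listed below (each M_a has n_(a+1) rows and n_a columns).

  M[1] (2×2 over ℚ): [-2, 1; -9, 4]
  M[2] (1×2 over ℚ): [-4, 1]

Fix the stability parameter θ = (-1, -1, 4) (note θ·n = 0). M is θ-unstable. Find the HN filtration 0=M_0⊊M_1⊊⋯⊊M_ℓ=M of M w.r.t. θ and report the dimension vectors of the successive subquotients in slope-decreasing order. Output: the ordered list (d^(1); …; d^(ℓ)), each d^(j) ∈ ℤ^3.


Via rank(M_{q-1}∘⋯∘M_p): M ≅ I[1,2], I[1,3].
μ_θ-semistable layers: μ^(1)=4; μ^(2)=-1

((0, 0, 1); (2, 2, 0))


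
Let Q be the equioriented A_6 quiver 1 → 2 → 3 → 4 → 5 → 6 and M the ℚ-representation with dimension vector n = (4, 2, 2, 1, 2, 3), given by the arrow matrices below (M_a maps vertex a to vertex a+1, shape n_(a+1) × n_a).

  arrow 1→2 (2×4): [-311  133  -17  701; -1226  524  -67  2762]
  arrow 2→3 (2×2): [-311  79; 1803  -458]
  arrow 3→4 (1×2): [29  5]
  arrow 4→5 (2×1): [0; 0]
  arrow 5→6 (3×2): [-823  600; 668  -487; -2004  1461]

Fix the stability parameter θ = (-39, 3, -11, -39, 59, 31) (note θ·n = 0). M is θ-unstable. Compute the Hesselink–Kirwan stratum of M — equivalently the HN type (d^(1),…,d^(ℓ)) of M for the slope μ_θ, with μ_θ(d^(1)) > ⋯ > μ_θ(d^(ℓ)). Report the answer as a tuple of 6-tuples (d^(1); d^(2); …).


Interval decomposition of M: I[1,1]^2, I[1,3], I[1,4], I[5,6]^2, I[6,6].
HN type (ℓ=5): μ^(1)=45; μ^(2)=31; μ^(3)=-4; μ^(4)=-47/3; μ^(5)=-39

((0, 0, 0, 0, 2, 2); (0, 0, 0, 0, 0, 1); (0, 1, 1, 0, 0, 0); (0, 1, 1, 1, 0, 0); (4, 0, 0, 0, 0, 0))


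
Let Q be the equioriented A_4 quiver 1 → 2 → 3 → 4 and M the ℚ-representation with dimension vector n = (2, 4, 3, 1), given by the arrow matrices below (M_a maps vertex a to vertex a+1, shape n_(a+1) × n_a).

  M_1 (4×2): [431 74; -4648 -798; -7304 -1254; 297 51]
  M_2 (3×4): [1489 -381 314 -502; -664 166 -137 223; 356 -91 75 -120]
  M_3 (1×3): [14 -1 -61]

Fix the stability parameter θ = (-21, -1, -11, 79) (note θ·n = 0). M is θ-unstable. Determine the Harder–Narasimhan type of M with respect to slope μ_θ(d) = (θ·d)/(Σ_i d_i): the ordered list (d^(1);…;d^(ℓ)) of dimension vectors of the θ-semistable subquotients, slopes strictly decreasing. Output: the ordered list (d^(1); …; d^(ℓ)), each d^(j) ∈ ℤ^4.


Barcode: M ≅ I[1,3], I[1,4], I[2,2], I[2,3]. HN layers by μ_θ (4 steps, strictly decreasing):
  μ^(1)=79; μ^(2)=-1; μ^(3)=-6; μ^(4)=-21

((0, 0, 0, 1); (0, 1, 0, 0); (0, 3, 3, 0); (2, 0, 0, 0))


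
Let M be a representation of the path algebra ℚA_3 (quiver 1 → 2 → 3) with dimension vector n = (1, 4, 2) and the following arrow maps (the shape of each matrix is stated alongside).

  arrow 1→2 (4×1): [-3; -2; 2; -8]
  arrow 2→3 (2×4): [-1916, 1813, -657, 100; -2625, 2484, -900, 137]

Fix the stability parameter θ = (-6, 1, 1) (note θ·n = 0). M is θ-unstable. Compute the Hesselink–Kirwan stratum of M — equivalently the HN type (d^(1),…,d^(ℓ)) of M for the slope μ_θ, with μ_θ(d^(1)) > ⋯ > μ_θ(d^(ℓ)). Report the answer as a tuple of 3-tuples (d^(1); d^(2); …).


Interval decomposition of M: I[1,3], I[2,2]^2, I[2,3].
HN type (ℓ=2): μ^(1)=1; μ^(2)=-6

((0, 4, 2); (1, 0, 0))


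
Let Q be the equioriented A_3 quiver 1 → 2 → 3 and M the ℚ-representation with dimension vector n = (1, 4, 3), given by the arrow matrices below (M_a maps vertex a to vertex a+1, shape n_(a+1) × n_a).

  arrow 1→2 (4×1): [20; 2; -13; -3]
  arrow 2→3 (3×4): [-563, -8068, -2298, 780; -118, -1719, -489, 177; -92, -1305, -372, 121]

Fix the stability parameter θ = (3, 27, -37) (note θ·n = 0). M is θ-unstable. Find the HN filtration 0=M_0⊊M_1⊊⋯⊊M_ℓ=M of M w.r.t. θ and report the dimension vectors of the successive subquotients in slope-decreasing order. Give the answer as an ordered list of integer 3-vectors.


Via rank(M_{q-1}∘⋯∘M_p): M ≅ I[1,3], I[2,2], I[2,3]^2.
μ_θ-semistable layers: μ^(1)=27; μ^(2)=-7/3; μ^(3)=-5

((0, 1, 0); (1, 1, 1); (0, 2, 2))


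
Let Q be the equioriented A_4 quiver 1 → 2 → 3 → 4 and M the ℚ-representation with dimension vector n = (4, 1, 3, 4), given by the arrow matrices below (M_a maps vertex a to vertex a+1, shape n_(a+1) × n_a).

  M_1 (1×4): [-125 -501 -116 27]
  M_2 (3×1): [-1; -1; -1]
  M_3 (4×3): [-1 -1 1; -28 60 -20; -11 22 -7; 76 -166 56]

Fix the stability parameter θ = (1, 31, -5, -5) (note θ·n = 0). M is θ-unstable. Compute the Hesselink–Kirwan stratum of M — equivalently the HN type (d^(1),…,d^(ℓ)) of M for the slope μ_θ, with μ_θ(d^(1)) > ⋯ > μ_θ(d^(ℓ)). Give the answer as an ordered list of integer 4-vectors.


Barcode: M ≅ I[1,1]^3, I[1,4], I[3,3], I[3,4], I[4,4]^2. HN layers by μ_θ (3 steps, strictly decreasing):
  μ^(1)=7; μ^(2)=1; μ^(3)=-5

((0, 1, 1, 1); (4, 0, 0, 0); (0, 0, 2, 3))


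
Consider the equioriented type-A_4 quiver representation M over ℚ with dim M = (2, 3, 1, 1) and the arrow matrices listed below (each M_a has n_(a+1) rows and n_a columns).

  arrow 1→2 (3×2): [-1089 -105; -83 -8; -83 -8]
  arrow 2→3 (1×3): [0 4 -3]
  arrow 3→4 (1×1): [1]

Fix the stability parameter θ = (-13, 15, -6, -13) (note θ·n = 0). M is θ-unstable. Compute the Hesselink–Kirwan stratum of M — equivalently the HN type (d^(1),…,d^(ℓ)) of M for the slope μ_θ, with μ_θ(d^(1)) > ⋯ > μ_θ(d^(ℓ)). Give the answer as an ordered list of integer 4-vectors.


Via rank(M_{q-1}∘⋯∘M_p): M ≅ I[1,2], I[1,4], I[2,2].
μ_θ-semistable layers: μ^(1)=15; μ^(2)=-4/3; μ^(3)=-13

((0, 2, 0, 0); (0, 1, 1, 1); (2, 0, 0, 0))


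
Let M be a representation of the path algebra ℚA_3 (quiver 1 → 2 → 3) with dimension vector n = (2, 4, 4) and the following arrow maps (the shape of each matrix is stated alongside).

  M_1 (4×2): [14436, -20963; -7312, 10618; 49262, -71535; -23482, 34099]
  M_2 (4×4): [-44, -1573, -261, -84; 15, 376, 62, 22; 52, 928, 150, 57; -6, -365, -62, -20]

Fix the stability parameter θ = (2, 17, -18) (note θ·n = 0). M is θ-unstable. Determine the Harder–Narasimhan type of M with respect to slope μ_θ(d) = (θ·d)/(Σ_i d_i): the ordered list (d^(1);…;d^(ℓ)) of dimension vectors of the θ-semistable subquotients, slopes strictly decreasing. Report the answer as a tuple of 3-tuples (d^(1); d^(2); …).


Barcode: M ≅ I[1,3]^2, I[2,3]^2. HN layers by μ_θ (2 steps, strictly decreasing):
  μ^(1)=1/3; μ^(2)=-1/2

((2, 2, 2); (0, 2, 2))


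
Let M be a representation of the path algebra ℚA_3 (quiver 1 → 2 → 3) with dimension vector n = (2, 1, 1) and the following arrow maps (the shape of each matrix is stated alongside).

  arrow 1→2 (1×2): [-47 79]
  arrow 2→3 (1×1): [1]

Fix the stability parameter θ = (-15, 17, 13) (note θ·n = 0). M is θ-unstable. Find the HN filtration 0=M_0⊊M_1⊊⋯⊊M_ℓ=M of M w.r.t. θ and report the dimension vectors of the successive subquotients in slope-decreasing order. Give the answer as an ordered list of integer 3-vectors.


Barcode: M ≅ I[1,1], I[1,3]. HN layers by μ_θ (2 steps, strictly decreasing):
  μ^(1)=15; μ^(2)=-15

((0, 1, 1); (2, 0, 0))


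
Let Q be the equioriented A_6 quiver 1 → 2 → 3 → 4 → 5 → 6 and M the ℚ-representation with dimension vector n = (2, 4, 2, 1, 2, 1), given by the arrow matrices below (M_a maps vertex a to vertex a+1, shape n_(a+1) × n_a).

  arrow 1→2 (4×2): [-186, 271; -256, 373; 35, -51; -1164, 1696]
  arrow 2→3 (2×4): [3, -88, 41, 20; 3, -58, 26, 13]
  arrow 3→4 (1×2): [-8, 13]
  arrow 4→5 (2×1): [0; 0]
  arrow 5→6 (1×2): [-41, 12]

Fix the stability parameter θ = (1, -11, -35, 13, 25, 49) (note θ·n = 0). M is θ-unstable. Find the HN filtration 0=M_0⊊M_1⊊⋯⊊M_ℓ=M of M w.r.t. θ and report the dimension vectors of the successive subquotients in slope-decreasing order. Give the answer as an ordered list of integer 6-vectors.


Via rank(M_{q-1}∘⋯∘M_p): M ≅ I[1,3], I[1,4], I[2,2]^2, I[5,5], I[5,6].
μ_θ-semistable layers: μ^(1)=49; μ^(2)=25; μ^(3)=13; μ^(4)=-11; μ^(5)=-15

((0, 0, 0, 0, 0, 1); (0, 0, 0, 0, 2, 0); (0, 0, 0, 1, 0, 0); (0, 2, 0, 0, 0, 0); (2, 2, 2, 0, 0, 0))


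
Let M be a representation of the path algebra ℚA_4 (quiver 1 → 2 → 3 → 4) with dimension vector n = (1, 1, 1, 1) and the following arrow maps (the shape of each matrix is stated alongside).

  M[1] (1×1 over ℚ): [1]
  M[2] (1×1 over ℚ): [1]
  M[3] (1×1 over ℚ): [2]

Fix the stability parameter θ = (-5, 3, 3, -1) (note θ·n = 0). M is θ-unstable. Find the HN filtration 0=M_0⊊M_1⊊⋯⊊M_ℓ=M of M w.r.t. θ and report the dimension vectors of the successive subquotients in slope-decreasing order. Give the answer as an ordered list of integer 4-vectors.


Barcode: M ≅ I[1,4]. HN layers by μ_θ (2 steps, strictly decreasing):
  μ^(1)=5/3; μ^(2)=-5

((0, 1, 1, 1); (1, 0, 0, 0))


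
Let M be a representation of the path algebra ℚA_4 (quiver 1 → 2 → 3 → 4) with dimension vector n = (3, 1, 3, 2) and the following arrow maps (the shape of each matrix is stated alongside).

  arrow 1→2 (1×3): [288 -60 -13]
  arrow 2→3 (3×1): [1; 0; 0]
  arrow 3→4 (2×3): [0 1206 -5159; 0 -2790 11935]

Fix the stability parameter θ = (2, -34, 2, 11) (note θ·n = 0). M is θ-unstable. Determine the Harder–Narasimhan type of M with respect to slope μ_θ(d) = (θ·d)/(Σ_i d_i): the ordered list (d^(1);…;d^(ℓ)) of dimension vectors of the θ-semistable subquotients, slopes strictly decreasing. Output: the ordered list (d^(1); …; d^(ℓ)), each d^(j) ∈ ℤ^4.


Barcode: M ≅ I[1,1]^2, I[1,3], I[3,3], I[3,4], I[4,4]. HN layers by μ_θ (3 steps, strictly decreasing):
  μ^(1)=11; μ^(2)=2; μ^(3)=-16

((0, 0, 0, 2); (2, 0, 3, 0); (1, 1, 0, 0))


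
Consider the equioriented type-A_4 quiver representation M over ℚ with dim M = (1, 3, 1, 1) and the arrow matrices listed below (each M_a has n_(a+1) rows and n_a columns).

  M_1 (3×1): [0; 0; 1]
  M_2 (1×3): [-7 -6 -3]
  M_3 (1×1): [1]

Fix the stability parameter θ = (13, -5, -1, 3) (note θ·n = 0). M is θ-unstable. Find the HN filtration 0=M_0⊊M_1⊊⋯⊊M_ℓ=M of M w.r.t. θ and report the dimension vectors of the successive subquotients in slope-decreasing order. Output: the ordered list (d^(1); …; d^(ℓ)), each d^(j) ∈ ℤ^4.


Via rank(M_{q-1}∘⋯∘M_p): M ≅ I[1,4], I[2,2]^2.
μ_θ-semistable layers: μ^(1)=3; μ^(2)=7/3; μ^(3)=-5

((0, 0, 0, 1); (1, 1, 1, 0); (0, 2, 0, 0))


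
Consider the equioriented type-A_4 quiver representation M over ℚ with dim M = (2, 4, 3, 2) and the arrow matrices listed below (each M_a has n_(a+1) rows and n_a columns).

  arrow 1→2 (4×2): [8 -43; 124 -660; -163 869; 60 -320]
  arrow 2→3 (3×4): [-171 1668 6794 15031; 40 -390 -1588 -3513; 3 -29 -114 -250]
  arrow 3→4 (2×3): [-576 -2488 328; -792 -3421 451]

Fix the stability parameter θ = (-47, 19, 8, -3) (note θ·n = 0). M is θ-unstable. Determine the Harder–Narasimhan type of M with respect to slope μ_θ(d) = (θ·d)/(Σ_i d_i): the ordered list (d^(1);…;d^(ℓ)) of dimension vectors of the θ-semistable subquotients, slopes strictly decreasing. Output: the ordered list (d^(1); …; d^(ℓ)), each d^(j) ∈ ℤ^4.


Barcode: M ≅ I[1,2], I[1,4], I[2,3]^2, I[4,4]. HN layers by μ_θ (5 steps, strictly decreasing):
  μ^(1)=19; μ^(2)=27/2; μ^(3)=8; μ^(4)=-3; μ^(5)=-47

((0, 1, 0, 0); (0, 2, 2, 0); (0, 1, 1, 1); (0, 0, 0, 1); (2, 0, 0, 0))


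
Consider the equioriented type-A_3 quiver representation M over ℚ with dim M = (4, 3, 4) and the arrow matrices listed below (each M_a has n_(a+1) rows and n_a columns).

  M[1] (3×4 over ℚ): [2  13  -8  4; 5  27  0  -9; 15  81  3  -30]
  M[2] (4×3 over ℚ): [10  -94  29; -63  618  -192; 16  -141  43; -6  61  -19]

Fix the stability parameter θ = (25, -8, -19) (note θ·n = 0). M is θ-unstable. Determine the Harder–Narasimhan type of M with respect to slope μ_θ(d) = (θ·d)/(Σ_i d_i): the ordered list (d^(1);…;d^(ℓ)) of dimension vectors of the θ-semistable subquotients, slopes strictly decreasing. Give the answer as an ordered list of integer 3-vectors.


Via rank(M_{q-1}∘⋯∘M_p): M ≅ I[1,1], I[1,3]^3, I[3,3].
μ_θ-semistable layers: μ^(1)=25; μ^(2)=-2/3; μ^(3)=-19

((1, 0, 0); (3, 3, 3); (0, 0, 1))


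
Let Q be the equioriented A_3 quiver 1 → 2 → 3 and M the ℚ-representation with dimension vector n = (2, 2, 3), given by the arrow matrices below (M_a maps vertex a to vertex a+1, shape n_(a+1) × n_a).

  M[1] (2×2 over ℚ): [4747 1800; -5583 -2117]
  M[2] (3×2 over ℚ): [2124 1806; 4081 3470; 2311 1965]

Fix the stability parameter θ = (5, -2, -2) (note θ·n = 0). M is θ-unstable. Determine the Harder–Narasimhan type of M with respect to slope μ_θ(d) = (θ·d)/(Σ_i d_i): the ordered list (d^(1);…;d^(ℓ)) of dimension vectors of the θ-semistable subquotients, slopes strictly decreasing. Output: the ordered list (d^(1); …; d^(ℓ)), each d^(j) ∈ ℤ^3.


Barcode: M ≅ I[1,3]^2, I[3,3]. HN layers by μ_θ (2 steps, strictly decreasing):
  μ^(1)=1/3; μ^(2)=-2

((2, 2, 2); (0, 0, 1))


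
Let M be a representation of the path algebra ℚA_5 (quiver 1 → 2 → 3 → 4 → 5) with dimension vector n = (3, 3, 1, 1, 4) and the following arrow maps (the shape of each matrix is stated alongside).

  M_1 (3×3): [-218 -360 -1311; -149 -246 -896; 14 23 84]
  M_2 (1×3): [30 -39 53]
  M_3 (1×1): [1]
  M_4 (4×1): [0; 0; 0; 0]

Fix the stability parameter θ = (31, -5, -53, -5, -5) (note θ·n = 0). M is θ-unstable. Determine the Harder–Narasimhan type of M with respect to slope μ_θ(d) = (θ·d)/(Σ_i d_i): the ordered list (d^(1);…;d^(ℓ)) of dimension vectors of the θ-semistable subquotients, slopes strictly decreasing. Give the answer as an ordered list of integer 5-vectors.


Barcode: M ≅ I[1,2]^2, I[1,4], I[5,5]^4. HN layers by μ_θ (3 steps, strictly decreasing):
  μ^(1)=13; μ^(2)=-5; μ^(3)=-9

((2, 2, 0, 0, 0); (0, 0, 0, 1, 4); (1, 1, 1, 0, 0))


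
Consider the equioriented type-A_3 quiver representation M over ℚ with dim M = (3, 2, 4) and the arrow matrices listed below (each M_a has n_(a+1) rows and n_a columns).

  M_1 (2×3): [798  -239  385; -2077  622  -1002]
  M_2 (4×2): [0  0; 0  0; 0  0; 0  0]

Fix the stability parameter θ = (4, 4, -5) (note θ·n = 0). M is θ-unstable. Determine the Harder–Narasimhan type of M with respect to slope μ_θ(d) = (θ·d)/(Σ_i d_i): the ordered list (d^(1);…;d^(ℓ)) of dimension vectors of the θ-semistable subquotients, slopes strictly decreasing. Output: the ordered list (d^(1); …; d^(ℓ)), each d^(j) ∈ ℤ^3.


Interval decomposition of M: I[1,1], I[1,2]^2, I[3,3]^4.
HN type (ℓ=2): μ^(1)=4; μ^(2)=-5

((3, 2, 0); (0, 0, 4))


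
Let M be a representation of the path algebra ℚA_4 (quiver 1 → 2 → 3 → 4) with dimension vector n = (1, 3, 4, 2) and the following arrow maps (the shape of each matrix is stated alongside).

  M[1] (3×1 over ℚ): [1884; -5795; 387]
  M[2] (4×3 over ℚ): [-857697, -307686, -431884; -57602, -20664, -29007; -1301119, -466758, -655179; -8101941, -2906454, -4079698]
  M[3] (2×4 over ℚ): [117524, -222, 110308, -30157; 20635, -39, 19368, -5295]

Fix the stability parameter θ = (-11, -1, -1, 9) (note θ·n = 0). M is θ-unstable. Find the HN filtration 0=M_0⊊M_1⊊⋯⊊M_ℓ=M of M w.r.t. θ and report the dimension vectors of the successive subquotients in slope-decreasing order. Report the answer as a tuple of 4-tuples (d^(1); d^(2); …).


Barcode: M ≅ I[1,4], I[2,2], I[2,4], I[3,3]^2. HN layers by μ_θ (3 steps, strictly decreasing):
  μ^(1)=9; μ^(2)=-1; μ^(3)=-11

((0, 0, 0, 2); (0, 3, 4, 0); (1, 0, 0, 0))


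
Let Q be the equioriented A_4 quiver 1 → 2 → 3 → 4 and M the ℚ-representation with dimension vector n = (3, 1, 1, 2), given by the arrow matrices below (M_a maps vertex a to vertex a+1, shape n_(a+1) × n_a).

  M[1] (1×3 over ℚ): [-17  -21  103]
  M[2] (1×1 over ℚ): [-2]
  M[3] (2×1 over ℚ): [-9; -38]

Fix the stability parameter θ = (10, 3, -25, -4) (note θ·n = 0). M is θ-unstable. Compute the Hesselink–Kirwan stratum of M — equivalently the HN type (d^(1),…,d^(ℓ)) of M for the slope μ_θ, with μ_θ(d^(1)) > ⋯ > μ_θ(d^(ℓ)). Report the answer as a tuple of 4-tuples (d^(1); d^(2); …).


Barcode: M ≅ I[1,1]^2, I[1,4], I[4,4]. HN layers by μ_θ (2 steps, strictly decreasing):
  μ^(1)=10; μ^(2)=-4

((2, 0, 0, 0); (1, 1, 1, 2))


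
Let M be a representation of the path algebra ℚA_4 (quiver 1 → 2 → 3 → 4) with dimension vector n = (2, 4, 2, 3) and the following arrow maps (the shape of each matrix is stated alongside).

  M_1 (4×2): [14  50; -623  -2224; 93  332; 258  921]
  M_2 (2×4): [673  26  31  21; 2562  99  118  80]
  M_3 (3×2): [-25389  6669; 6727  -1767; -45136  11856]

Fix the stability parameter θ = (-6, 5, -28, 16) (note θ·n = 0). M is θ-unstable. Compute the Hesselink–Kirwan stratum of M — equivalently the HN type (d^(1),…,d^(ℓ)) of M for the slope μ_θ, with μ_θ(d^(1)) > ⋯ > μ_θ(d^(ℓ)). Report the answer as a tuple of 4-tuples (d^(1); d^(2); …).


Interval decomposition of M: I[1,3], I[1,4], I[2,2]^2, I[4,4]^2.
HN type (ℓ=3): μ^(1)=16; μ^(2)=5; μ^(3)=-29/3

((0, 0, 0, 3); (0, 2, 0, 0); (2, 2, 2, 0))


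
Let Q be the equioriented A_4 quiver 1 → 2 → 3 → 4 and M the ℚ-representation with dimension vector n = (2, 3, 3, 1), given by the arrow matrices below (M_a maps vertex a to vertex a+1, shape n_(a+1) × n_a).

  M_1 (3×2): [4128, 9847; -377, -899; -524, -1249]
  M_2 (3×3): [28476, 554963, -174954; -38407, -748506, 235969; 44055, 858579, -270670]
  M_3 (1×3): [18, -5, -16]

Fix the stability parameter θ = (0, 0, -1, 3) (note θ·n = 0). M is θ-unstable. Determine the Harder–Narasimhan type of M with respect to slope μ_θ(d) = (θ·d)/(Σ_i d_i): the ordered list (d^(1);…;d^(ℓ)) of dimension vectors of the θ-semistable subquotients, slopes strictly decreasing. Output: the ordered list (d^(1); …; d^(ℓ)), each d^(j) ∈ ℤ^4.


Interval decomposition of M: I[1,3], I[1,4], I[2,3].
HN type (ℓ=3): μ^(1)=3; μ^(2)=-1/3; μ^(3)=-1/2

((0, 0, 0, 1); (2, 2, 2, 0); (0, 1, 1, 0))


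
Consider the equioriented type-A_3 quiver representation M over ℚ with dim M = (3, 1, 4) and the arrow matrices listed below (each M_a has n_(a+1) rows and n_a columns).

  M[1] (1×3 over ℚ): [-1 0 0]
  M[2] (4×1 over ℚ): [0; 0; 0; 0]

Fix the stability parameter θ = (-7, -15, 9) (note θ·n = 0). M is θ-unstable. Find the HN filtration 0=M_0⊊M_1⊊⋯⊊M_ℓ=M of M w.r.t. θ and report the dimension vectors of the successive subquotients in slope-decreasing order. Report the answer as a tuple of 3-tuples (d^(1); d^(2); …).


Interval decomposition of M: I[1,1]^2, I[1,2], I[3,3]^4.
HN type (ℓ=3): μ^(1)=9; μ^(2)=-7; μ^(3)=-11

((0, 0, 4); (2, 0, 0); (1, 1, 0))


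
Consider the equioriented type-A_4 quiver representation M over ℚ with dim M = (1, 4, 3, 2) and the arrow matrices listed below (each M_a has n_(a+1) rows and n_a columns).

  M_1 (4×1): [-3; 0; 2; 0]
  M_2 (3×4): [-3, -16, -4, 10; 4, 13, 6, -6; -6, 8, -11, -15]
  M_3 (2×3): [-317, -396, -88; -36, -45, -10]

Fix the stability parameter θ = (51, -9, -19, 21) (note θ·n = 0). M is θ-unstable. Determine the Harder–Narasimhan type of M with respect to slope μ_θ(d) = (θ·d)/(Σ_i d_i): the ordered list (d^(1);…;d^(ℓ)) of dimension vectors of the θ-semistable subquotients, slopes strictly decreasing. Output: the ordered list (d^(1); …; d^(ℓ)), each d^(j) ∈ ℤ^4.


Barcode: M ≅ I[1,4], I[2,2], I[2,3], I[2,4]. HN layers by μ_θ (4 steps, strictly decreasing):
  μ^(1)=21; μ^(2)=23/3; μ^(3)=-9; μ^(4)=-14

((0, 0, 0, 2); (1, 1, 1, 0); (0, 1, 0, 0); (0, 2, 2, 0))


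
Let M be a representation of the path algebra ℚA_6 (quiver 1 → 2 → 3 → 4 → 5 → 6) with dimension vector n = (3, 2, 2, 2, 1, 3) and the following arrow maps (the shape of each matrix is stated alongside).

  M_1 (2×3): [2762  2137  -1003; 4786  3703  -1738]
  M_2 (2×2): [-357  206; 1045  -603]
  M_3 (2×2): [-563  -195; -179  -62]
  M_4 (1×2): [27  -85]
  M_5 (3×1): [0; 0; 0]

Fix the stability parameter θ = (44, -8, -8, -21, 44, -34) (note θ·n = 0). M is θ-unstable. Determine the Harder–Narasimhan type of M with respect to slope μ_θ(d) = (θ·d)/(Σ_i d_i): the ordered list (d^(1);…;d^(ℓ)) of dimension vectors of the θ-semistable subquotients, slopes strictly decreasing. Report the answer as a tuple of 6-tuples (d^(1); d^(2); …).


Barcode: M ≅ I[1,1], I[1,4], I[1,5], I[6,6]^3. HN layers by μ_θ (3 steps, strictly decreasing):
  μ^(1)=44; μ^(2)=7/4; μ^(3)=-34

((1, 0, 0, 0, 1, 0); (2, 2, 2, 2, 0, 0); (0, 0, 0, 0, 0, 3))


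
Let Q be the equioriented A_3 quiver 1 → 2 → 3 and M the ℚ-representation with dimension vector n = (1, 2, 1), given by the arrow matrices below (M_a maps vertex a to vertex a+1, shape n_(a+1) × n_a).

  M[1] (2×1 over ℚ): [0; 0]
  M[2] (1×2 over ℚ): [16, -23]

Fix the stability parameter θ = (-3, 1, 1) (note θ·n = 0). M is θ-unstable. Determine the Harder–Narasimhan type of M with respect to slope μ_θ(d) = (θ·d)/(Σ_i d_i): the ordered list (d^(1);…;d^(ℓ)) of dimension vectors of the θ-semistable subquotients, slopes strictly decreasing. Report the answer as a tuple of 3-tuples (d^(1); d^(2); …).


Via rank(M_{q-1}∘⋯∘M_p): M ≅ I[1,1], I[2,2], I[2,3].
μ_θ-semistable layers: μ^(1)=1; μ^(2)=-3

((0, 2, 1); (1, 0, 0))


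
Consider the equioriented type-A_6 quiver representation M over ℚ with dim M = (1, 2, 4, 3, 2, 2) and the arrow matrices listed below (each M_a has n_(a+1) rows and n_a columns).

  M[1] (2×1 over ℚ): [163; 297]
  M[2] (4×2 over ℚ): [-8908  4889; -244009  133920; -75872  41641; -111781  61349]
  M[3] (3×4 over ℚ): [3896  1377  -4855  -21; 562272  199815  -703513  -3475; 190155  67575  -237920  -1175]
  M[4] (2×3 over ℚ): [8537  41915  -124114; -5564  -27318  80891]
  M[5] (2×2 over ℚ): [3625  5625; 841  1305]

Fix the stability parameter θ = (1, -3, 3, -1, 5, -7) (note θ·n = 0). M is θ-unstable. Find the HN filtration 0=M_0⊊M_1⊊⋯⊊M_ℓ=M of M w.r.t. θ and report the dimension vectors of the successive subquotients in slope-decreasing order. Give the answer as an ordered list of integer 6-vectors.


Via rank(M_{q-1}∘⋯∘M_p): M ≅ I[1,3], I[2,3], I[3,5], I[3,6], I[4,4], I[6,6].
μ_θ-semistable layers: μ^(1)=5; μ^(2)=3; μ^(3)=1; μ^(4)=0; μ^(5)=-1; μ^(6)=-3; μ^(7)=-7

((0, 0, 0, 0, 1, 0); (0, 0, 2, 0, 0, 0); (0, 0, 1, 1, 0, 0); (0, 0, 1, 1, 1, 1); (1, 1, 0, 1, 0, 0); (0, 1, 0, 0, 0, 0); (0, 0, 0, 0, 0, 1))


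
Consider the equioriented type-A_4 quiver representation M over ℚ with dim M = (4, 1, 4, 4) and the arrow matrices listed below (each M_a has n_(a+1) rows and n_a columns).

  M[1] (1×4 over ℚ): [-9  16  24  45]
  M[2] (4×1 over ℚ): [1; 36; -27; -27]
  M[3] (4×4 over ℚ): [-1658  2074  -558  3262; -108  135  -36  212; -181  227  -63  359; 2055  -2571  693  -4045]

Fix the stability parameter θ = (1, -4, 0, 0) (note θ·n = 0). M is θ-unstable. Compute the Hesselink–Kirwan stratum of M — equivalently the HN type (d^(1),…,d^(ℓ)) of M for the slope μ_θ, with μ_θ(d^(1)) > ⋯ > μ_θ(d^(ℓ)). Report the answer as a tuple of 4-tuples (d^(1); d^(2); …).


Barcode: M ≅ I[1,1]^3, I[1,4], I[3,3]^2, I[3,4], I[4,4]^2. HN layers by μ_θ (3 steps, strictly decreasing):
  μ^(1)=1; μ^(2)=0; μ^(3)=-3/2

((3, 0, 0, 0); (0, 0, 4, 4); (1, 1, 0, 0))


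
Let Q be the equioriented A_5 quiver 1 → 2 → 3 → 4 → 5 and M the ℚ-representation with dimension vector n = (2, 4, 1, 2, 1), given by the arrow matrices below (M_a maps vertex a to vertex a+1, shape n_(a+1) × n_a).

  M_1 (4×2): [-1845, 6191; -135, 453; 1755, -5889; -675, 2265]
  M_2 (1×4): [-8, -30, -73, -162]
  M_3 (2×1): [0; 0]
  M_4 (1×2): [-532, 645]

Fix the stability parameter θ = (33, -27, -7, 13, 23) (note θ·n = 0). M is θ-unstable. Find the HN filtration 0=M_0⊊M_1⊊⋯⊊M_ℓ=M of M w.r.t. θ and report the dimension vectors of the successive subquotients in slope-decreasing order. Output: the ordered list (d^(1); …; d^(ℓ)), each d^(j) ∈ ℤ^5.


Interval decomposition of M: I[1,1], I[1,3], I[2,2]^3, I[4,4], I[4,5].
HN type (ℓ=5): μ^(1)=33; μ^(2)=23; μ^(3)=13; μ^(4)=-1/3; μ^(5)=-27

((1, 0, 0, 0, 0); (0, 0, 0, 0, 1); (0, 0, 0, 2, 0); (1, 1, 1, 0, 0); (0, 3, 0, 0, 0))


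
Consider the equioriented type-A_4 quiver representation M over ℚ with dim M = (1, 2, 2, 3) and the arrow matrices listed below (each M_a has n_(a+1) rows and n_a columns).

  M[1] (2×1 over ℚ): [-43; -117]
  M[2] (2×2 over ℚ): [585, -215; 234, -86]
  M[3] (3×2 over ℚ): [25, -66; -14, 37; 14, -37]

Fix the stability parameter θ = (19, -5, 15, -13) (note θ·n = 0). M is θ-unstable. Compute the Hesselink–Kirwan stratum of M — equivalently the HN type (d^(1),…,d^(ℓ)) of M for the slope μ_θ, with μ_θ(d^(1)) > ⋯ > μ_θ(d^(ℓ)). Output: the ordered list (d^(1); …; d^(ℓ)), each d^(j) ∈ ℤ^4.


Via rank(M_{q-1}∘⋯∘M_p): M ≅ I[1,2], I[2,4], I[3,4], I[4,4].
μ_θ-semistable layers: μ^(1)=7; μ^(2)=1; μ^(3)=-5; μ^(4)=-13

((1, 1, 0, 0); (0, 0, 2, 2); (0, 1, 0, 0); (0, 0, 0, 1))


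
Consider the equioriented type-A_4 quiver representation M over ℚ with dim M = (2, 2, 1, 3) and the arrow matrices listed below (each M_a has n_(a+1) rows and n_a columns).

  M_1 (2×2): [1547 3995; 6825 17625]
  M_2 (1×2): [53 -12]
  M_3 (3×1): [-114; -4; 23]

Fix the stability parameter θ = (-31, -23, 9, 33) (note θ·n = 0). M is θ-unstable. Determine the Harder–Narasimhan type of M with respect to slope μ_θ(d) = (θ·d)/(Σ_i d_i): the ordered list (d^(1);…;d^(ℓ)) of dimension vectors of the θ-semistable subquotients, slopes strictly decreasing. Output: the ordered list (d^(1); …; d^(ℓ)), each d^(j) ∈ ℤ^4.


Interval decomposition of M: I[1,1], I[1,4], I[2,2], I[4,4]^2.
HN type (ℓ=4): μ^(1)=33; μ^(2)=9; μ^(3)=-23; μ^(4)=-31

((0, 0, 0, 3); (0, 0, 1, 0); (0, 2, 0, 0); (2, 0, 0, 0))


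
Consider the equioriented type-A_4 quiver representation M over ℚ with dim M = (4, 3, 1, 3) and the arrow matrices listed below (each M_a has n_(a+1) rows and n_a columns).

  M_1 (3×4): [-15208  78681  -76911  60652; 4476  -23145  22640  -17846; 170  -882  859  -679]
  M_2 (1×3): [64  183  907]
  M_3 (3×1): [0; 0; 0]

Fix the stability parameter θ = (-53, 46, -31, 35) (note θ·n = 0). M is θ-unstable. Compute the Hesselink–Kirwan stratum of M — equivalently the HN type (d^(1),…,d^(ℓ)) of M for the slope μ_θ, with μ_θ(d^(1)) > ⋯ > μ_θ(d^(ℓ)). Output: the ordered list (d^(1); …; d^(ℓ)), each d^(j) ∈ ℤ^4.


Via rank(M_{q-1}∘⋯∘M_p): M ≅ I[1,1], I[1,2]^2, I[1,3], I[4,4]^3.
μ_θ-semistable layers: μ^(1)=46; μ^(2)=35; μ^(3)=15/2; μ^(4)=-53

((0, 2, 0, 0); (0, 0, 0, 3); (0, 1, 1, 0); (4, 0, 0, 0))


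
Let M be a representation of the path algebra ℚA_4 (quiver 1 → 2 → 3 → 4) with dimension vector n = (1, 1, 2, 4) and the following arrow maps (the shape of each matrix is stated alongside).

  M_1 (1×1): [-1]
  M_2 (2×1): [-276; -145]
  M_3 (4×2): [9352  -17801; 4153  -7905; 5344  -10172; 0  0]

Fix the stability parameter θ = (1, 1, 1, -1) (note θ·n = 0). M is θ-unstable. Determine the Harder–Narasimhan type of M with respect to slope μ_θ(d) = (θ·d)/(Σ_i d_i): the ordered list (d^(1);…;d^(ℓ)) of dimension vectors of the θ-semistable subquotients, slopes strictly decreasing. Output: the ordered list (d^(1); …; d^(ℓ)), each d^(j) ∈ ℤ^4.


Interval decomposition of M: I[1,4], I[3,4], I[4,4]^2.
HN type (ℓ=3): μ^(1)=1/2; μ^(2)=0; μ^(3)=-1

((1, 1, 1, 1); (0, 0, 1, 1); (0, 0, 0, 2))


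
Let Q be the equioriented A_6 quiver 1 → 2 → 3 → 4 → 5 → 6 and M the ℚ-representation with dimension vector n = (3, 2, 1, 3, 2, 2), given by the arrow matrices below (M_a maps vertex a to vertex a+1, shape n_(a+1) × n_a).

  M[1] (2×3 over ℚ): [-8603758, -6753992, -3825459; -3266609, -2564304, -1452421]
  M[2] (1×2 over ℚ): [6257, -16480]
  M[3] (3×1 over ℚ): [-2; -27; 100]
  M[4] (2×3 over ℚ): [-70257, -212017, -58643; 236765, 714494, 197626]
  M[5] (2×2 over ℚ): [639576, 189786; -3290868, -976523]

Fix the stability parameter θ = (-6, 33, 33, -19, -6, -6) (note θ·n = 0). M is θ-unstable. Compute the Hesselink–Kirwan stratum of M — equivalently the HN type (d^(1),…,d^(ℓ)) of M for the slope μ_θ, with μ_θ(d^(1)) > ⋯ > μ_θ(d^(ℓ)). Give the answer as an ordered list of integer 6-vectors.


Barcode: M ≅ I[1,1], I[1,2], I[1,5], I[4,4], I[4,6], I[6,6]. HN layers by μ_θ (4 steps, strictly decreasing):
  μ^(1)=33; μ^(2)=41/4; μ^(3)=-6; μ^(4)=-19

((0, 1, 0, 0, 0, 0); (0, 1, 1, 1, 1, 0); (3, 0, 0, 0, 1, 2); (0, 0, 0, 2, 0, 0))


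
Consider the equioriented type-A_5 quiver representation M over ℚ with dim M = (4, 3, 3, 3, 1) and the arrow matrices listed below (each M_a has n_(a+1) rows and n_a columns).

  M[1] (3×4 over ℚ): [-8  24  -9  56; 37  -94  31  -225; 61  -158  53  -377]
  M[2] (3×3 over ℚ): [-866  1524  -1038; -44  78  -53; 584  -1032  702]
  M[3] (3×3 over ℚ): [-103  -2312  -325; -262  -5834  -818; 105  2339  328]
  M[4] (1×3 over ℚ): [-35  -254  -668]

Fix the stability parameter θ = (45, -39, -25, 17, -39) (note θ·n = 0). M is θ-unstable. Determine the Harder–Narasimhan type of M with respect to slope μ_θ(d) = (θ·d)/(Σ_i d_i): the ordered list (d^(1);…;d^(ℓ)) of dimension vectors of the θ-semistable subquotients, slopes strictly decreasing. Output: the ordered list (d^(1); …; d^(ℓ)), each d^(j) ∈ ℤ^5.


Interval decomposition of M: I[1,1]^2, I[1,4], I[1,5], I[2,4].
HN type (ℓ=6): μ^(1)=45; μ^(2)=17; μ^(3)=-19/3; μ^(4)=-41/5; μ^(5)=-25; μ^(6)=-39

((2, 0, 0, 0, 0); (0, 0, 0, 2, 0); (1, 1, 1, 0, 0); (1, 1, 1, 1, 1); (0, 0, 1, 0, 0); (0, 1, 0, 0, 0))


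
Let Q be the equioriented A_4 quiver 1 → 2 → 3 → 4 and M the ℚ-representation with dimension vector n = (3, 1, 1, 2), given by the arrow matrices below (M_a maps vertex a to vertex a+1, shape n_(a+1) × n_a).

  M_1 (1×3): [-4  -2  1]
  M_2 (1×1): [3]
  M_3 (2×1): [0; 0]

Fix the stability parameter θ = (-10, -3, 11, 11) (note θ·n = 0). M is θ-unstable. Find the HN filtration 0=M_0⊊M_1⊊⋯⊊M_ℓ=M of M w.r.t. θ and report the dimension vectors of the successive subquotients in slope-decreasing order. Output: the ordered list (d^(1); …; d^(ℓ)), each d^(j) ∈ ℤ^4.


Interval decomposition of M: I[1,1]^2, I[1,3], I[4,4]^2.
HN type (ℓ=3): μ^(1)=11; μ^(2)=-3; μ^(3)=-10

((0, 0, 1, 2); (0, 1, 0, 0); (3, 0, 0, 0))


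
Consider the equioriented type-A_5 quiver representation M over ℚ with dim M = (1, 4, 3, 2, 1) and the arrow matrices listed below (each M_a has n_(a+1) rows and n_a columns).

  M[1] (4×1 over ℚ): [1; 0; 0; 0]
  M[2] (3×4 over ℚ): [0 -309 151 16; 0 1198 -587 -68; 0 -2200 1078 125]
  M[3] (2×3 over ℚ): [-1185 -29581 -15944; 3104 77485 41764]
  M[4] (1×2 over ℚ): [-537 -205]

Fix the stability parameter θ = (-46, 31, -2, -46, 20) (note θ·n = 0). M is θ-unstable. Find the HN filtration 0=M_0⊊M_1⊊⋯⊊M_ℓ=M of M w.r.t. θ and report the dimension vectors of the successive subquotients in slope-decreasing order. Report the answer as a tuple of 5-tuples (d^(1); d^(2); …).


Via rank(M_{q-1}∘⋯∘M_p): M ≅ I[1,2], I[2,3], I[2,4], I[2,5].
μ_θ-semistable layers: μ^(1)=31; μ^(2)=20; μ^(3)=29/2; μ^(4)=-17/3; μ^(5)=-46

((0, 1, 0, 0, 0); (0, 0, 0, 0, 1); (0, 1, 1, 0, 0); (0, 2, 2, 2, 0); (1, 0, 0, 0, 0))


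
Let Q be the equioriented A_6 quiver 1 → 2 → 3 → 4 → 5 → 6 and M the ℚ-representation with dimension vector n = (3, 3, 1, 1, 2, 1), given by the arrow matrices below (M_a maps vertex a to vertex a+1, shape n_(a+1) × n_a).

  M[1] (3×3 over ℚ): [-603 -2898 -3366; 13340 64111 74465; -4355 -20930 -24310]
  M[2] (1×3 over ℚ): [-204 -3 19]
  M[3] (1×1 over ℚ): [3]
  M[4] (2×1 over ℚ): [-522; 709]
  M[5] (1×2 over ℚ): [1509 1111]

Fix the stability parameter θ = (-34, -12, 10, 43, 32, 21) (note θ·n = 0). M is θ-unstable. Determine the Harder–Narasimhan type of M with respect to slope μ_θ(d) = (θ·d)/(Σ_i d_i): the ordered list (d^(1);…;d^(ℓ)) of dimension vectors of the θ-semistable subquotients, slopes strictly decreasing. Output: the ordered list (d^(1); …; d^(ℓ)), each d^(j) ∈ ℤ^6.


Barcode: M ≅ I[1,1], I[1,2], I[1,6], I[2,2], I[5,5]. HN layers by μ_θ (4 steps, strictly decreasing):
  μ^(1)=32; μ^(2)=10; μ^(3)=-12; μ^(4)=-34

((0, 0, 0, 1, 2, 1); (0, 0, 1, 0, 0, 0); (0, 3, 0, 0, 0, 0); (3, 0, 0, 0, 0, 0))


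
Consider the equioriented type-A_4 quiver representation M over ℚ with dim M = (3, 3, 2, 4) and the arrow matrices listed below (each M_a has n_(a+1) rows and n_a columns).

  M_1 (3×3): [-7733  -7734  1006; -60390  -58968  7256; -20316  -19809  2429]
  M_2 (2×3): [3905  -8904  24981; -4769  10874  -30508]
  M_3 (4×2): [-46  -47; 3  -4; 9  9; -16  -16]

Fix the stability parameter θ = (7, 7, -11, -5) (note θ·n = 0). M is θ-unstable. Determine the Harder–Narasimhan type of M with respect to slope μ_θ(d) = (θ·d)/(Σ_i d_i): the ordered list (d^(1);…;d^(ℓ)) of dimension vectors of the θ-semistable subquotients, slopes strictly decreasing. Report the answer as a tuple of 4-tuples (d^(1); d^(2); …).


Via rank(M_{q-1}∘⋯∘M_p): M ≅ I[1,1], I[1,4]^2, I[2,2], I[4,4]^2.
μ_θ-semistable layers: μ^(1)=7; μ^(2)=-1/2; μ^(3)=-5

((1, 1, 0, 0); (2, 2, 2, 2); (0, 0, 0, 2))
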